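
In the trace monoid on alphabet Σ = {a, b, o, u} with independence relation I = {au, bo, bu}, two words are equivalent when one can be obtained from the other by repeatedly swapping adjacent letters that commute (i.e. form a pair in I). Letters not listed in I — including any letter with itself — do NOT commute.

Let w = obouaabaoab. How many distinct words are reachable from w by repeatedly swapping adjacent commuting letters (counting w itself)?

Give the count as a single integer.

piece 0:o — minimal
piece 1:b — minimal
piece 2:o rests on {0:o}
piece 3:u rests on {2:o}
piece 4:a rests on {1:b, 2:o}
piece 5:a rests on {4:a}
piece 6:b rests on {5:a}
piece 7:a rests on {6:b}
piece 8:o rests on {3:u, 7:a}
piece 9:a rests on {8:o}
piece 10:b rests on {9:a}
minimal pieces: {0:o, 1:b}
ways to finish when only these pieces remain (= sum over removing one remaining piece with nothing left below it):
  1 left: {10}→1
  2 left: {9,10}→1
  3 left: {8,9,10}→1
  4 left: {3,8,9,10}→1  {7,8,9,10}→1
  5 left: {3,7,8,9,10}→2  {6,7,8,9,10}→1
  6 left: {3,6,7,8,9,10}→3  {5,6,7,8,9,10}→1
  7 left: {3,5,6,7,8,9,10}→4  {4,5,6,7,8,9,10}→1
  8 left: {1,4,5,6,7,8,9,10}→1  {3,4,5,6,7,8,9,10}→5
  9 left: {1,3,4,5,6,7,8,9,10}→6  {2,3,4,5,6,7,8,9,10}→5
  placing 0:o first → 11 extensions
  placing 1:b first → 5 extensions
total linear extensions = 16

16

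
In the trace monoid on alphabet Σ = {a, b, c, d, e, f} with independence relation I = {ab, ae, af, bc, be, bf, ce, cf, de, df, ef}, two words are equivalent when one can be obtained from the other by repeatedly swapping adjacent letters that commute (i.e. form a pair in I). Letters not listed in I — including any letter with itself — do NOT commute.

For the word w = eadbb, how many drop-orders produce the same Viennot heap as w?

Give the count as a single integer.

5

#0=e has no predecessor
#1=a has no predecessor
#2=d depends on [1:a]
#3=b depends on [2:d]
#4=b depends on [3:b]
sources: [0:e, 1:a]
N(rest) = Σ N(rest − s) over sources s of rest; N(one piece) = 1:
  size 1 → [0]=1  [4]=1
  size 2 → [0,4]=2  [3,4]=1
  size 3 → [0,3,4]=3  [2,3,4]=1
  first=0(e) contributes 1
  first=1(a) contributes 4
|[w]| = 5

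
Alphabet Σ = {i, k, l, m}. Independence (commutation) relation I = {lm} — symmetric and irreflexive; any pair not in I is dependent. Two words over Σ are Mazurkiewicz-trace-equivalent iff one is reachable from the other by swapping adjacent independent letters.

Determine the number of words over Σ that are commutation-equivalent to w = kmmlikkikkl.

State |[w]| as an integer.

drop 0:k onto floor
drop 1:m onto {0:k}
drop 2:m onto {1:m}
drop 3:l onto {0:k}
drop 4:i onto {2:m, 3:l}
drop 5:k onto {4:i}
drop 6:k onto {5:k}
drop 7:i onto {6:k}
drop 8:k onto {7:i}
drop 9:k onto {8:k}
drop 10:l onto {9:k}
ground layer = {0:k}
drop-orders for the pieces not yet dropped (sum over which currently-grounded one goes next):
  1 to go: {10} 1
  2 to go: {9,10} 1
  3 to go: {8,9,10} 1
  4 to go: {7,8,9,10} 1
  5 to go: {6,7,8,9,10} 1
  6 to go: {5,6,7,8,9,10} 1
  7 to go: {4,5,6,7,8,9,10} 1
  8 to go: {2,4,5,6,7,8,9,10} 1  {3,4,5,6,7,8,9,10} 1
  9 to go: {1,2,4,5,6,7,8,9,10} 1  {2,3,4,5,6,7,8,9,10} 2
  if 0:k drops first: 3 orders

3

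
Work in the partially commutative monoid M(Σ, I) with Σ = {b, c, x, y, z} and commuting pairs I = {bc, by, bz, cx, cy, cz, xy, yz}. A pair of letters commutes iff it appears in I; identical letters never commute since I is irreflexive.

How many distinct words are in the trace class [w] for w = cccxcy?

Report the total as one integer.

30

drop 0:c onto floor
drop 1:c onto {0:c}
drop 2:c onto {1:c}
drop 3:x onto floor
drop 4:c onto {2:c}
drop 5:y onto floor
ground layer = {0:c, 3:x, 5:y}
drop-orders for the pieces not yet dropped (sum over which currently-grounded one goes next):
  1 to go: {3} 1  {4} 1  {5} 1
  2 to go: {2,4} 1  {3,4} 2  {3,5} 2  {4,5} 2
  3 to go: {1,2,4} 1  {2,3,4} 3  {2,4,5} 3  {3,4,5} 6
  4 to go: {0,1,2,4} 1  {1,2,3,4} 4  {1,2,4,5} 4  {2,3,4,5} 12
  if 0:c drops first: 20 orders
  if 3:x drops first: 5 orders
  if 5:y drops first: 5 orders
heap linearizations: 30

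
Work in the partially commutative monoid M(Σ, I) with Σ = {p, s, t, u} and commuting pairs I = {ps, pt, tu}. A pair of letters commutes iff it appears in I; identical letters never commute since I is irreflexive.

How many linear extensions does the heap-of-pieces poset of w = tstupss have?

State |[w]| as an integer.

7

0(t) covers ∅
1(s) covers 0:t
2(t) covers 1:s
3(u) covers 1:s
4(p) covers 3:u
5(s) covers 2:t, 3:u
6(s) covers 5:s
floor of heap: 0:t
completions by unplaced set U, small U first (add the entries for U minus each lowest piece of U):
  |U|=1: {4}:1  {6}:1
  |U|=2: {4,6}:2  {5,6}:1
  |U|=3: {2,5,6}:1  {4,5,6}:3
  |U|=4: {2,4,5,6}:4  {3,4,5,6}:3
  |U|=5: {2,3,4,5,6}:7
  start at 0(t): 7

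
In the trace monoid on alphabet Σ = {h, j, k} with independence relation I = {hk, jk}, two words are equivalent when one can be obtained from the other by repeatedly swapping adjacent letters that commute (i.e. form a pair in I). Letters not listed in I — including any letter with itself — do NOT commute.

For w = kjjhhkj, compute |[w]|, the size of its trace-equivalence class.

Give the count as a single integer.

#0=k has no predecessor
#1=j has no predecessor
#2=j depends on [1:j]
#3=h depends on [2:j]
#4=h depends on [3:h]
#5=k depends on [0:k]
#6=j depends on [4:h]
sources: [0:k, 1:j]
N(rest) = Σ N(rest − s) over sources s of rest; N(one piece) = 1:
  size 1 → [5]=1  [6]=1
  size 2 → [0,5]=1  [4,6]=1  [5,6]=2
  size 3 → [0,5,6]=3  [3,4,6]=1  [4,5,6]=3
  size 4 → [0,4,5,6]=6  [2,3,4,6]=1  [3,4,5,6]=4
  size 5 → [0,3,4,5,6]=10  [1,2,3,4,6]=1  [2,3,4,5,6]=5
  first=0(k) contributes 6
  first=1(j) contributes 15
|[w]| = 21

21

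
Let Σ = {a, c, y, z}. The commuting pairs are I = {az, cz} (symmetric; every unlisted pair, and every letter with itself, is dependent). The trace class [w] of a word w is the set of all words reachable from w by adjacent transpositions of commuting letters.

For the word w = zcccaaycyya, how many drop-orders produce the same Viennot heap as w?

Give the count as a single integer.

6

0(z) covers ∅
1(c) covers ∅
2(c) covers 1:c
3(c) covers 2:c
4(a) covers 3:c
5(a) covers 4:a
6(y) covers 0:z, 5:a
7(c) covers 6:y
8(y) covers 7:c
9(y) covers 8:y
10(a) covers 9:y
floor of heap: 0:z, 1:c
completions by unplaced set U, small U first (add the entries for U minus each lowest piece of U):
  |U|=1: {10}:1
  |U|=2: {9,10}:1
  |U|=3: {8,9,10}:1
  |U|=4: {7,8,9,10}:1
  |U|=5: {6,7,8,9,10}:1
  |U|=6: {0,6,7,8,9,10}:1  {5,6,7,8,9,10}:1
  |U|=7: {0,5,6,7,8,9,10}:2  {4,5,6,7,8,9,10}:1
  |U|=8: {0,4,5,6,7,8,9,10}:3  {3,4,5,6,7,8,9,10}:1
  |U|=9: {0,3,4,5,6,7,8,9,10}:4  {2,3,4,5,6,7,8,9,10}:1
  start at 0(z): 1
  start at 1(c): 5
sum over floor = 6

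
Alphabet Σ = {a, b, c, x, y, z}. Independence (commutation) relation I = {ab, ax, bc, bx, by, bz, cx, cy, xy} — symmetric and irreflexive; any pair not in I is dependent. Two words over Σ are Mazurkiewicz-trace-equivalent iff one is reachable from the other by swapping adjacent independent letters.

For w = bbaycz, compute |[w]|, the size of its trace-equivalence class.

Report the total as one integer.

30

0(b) covers ∅
1(b) covers 0:b
2(a) covers ∅
3(y) covers 2:a
4(c) covers 2:a
5(z) covers 3:y, 4:c
floor of heap: 0:b, 2:a
completions by unplaced set U, small U first (add the entries for U minus each lowest piece of U):
  |U|=1: {1}:1  {5}:1
  |U|=2: {0,1}:1  {1,5}:2  {3,5}:1  {4,5}:1
  |U|=3: {0,1,5}:3  {1,3,5}:3  {1,4,5}:3  {3,4,5}:2
  |U|=4: {0,1,3,5}:6  {0,1,4,5}:6  {1,3,4,5}:8  {2,3,4,5}:2
  start at 0(b): 10
  start at 2(a): 20
sum over floor = 30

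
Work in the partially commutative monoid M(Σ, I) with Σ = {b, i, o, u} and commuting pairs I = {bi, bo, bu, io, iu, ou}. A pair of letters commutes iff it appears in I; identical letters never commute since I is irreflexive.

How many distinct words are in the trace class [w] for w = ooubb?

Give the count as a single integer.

piece 0:o — minimal
piece 1:o rests on {0:o}
piece 2:u — minimal
piece 3:b — minimal
piece 4:b rests on {3:b}
minimal pieces: {0:o, 2:u, 3:b}
ways to finish when only these pieces remain (= sum over removing one remaining piece with nothing left below it):
  1 left: {1}→1  {2}→1  {4}→1
  2 left: {0,1}→1  {1,2}→2  {1,4}→2  {2,4}→2  {3,4}→1
  3 left: {0,1,2}→3  {0,1,4}→3  {1,2,4}→6  {1,3,4}→3  {2,3,4}→3
  placing 0:o first → 12 extensions
  placing 2:u first → 6 extensions
  placing 3:b first → 12 extensions
total linear extensions = 30

30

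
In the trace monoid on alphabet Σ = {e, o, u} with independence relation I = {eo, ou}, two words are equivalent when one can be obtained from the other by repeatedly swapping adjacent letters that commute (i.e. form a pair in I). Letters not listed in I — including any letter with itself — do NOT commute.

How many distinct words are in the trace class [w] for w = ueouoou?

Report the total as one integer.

#0=u has no predecessor
#1=e depends on [0:u]
#2=o has no predecessor
#3=u depends on [1:e]
#4=o depends on [2:o]
#5=o depends on [4:o]
#6=u depends on [3:u]
sources: [0:u, 2:o]
N(rest) = Σ N(rest − s) over sources s of rest; N(one piece) = 1:
  size 1 → [5]=1  [6]=1
  size 2 → [3,6]=1  [4,5]=1  [5,6]=2
  size 3 → [1,3,6]=1  [2,4,5]=1  [3,5,6]=3  [4,5,6]=3
  size 4 → [0,1,3,6]=1  [1,3,5,6]=4  [2,4,5,6]=4  [3,4,5,6]=6
  size 5 → [0,1,3,5,6]=5  [1,3,4,5,6]=10  [2,3,4,5,6]=10
  first=0(u) contributes 20
  first=2(o) contributes 15
|[w]| = 35

35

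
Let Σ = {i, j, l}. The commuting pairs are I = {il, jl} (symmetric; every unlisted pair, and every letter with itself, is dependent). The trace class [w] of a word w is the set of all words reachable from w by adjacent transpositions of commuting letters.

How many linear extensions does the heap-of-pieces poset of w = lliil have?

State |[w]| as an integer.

piece 0:l — minimal
piece 1:l rests on {0:l}
piece 2:i — minimal
piece 3:i rests on {2:i}
piece 4:l rests on {1:l}
minimal pieces: {0:l, 2:i}
ways to finish when only these pieces remain (= sum over removing one remaining piece with nothing left below it):
  1 left: {3}→1  {4}→1
  2 left: {1,4}→1  {2,3}→1  {3,4}→2
  3 left: {0,1,4}→1  {1,3,4}→3  {2,3,4}→3
  placing 0:l first → 6 extensions
  placing 2:i first → 4 extensions
total linear extensions = 10

10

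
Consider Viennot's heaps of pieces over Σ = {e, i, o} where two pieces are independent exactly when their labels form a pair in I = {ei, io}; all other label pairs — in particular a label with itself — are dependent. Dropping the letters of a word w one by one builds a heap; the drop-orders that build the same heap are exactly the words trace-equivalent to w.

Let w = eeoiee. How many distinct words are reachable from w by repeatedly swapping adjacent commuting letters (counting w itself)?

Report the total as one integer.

6

drop 0:e onto floor
drop 1:e onto {0:e}
drop 2:o onto {1:e}
drop 3:i onto floor
drop 4:e onto {2:o}
drop 5:e onto {4:e}
ground layer = {0:e, 3:i}
drop-orders for the pieces not yet dropped (sum over which currently-grounded one goes next):
  1 to go: {3} 1  {5} 1
  2 to go: {3,5} 2  {4,5} 1
  3 to go: {2,4,5} 1  {3,4,5} 3
  4 to go: {1,2,4,5} 1  {2,3,4,5} 4
  if 0:e drops first: 5 orders
  if 3:i drops first: 1 orders
heap linearizations: 6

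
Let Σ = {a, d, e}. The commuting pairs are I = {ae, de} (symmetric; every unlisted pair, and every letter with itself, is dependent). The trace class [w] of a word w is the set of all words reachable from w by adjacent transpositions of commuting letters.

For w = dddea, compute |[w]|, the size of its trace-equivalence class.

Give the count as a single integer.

5

piece 0:d — minimal
piece 1:d rests on {0:d}
piece 2:d rests on {1:d}
piece 3:e — minimal
piece 4:a rests on {2:d}
minimal pieces: {0:d, 3:e}
ways to finish when only these pieces remain (= sum over removing one remaining piece with nothing left below it):
  1 left: {3}→1  {4}→1
  2 left: {2,4}→1  {3,4}→2
  3 left: {1,2,4}→1  {2,3,4}→3
  placing 0:d first → 4 extensions
  placing 3:e first → 1 extensions
total linear extensions = 5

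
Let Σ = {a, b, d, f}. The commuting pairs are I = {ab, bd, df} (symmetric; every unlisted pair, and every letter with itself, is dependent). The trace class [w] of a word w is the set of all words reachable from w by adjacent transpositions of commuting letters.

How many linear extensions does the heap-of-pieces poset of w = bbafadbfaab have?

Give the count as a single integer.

drop 0:b onto floor
drop 1:b onto {0:b}
drop 2:a onto floor
drop 3:f onto {1:b, 2:a}
drop 4:a onto {3:f}
drop 5:d onto {4:a}
drop 6:b onto {3:f}
drop 7:f onto {4:a, 6:b}
drop 8:a onto {5:d, 7:f}
drop 9:a onto {8:a}
drop 10:b onto {7:f}
ground layer = {0:b, 2:a}
drop-orders for the pieces not yet dropped (sum over which currently-grounded one goes next):
  1 to go: {9} 1  {10} 1
  2 to go: {8,9} 1  {9,10} 2
  3 to go: {5,8,9} 1  {8,9,10} 3
  4 to go: {5,8,9,10} 4  {7,8,9,10} 3
  5 to go: {5,7,8,9,10} 7  {6,7,8,9,10} 3
  6 to go: {4,5,7,8,9,10} 7  {5,6,7,8,9,10} 10
  7 to go: {4,5,6,7,8,9,10} 17
  8 to go: {3,4,5,6,7,8,9,10} 17
  9 to go: {1,3,4,5,6,7,8,9,10} 17  {2,3,4,5,6,7,8,9,10} 17
  if 0:b drops first: 34 orders
  if 2:a drops first: 17 orders
heap linearizations: 51

51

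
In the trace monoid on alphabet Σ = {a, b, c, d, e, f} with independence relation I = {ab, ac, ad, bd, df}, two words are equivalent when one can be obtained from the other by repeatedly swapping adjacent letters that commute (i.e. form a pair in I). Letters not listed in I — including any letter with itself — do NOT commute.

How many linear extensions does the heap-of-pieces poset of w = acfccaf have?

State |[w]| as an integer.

6

#0=a has no predecessor
#1=c has no predecessor
#2=f depends on [0:a, 1:c]
#3=c depends on [2:f]
#4=c depends on [3:c]
#5=a depends on [2:f]
#6=f depends on [4:c, 5:a]
sources: [0:a, 1:c]
N(rest) = Σ N(rest − s) over sources s of rest; N(one piece) = 1:
  size 1 → [6]=1
  size 2 → [4,6]=1  [5,6]=1
  size 3 → [3,4,6]=1  [4,5,6]=2
  size 4 → [3,4,5,6]=3
  size 5 → [2,3,4,5,6]=3
  first=0(a) contributes 3
  first=1(c) contributes 3
|[w]| = 6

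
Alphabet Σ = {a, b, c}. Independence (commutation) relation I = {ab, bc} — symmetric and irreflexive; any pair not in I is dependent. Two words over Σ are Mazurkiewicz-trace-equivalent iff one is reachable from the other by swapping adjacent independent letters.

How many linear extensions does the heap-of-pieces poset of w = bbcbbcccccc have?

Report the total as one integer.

#0=b has no predecessor
#1=b depends on [0:b]
#2=c has no predecessor
#3=b depends on [1:b]
#4=b depends on [3:b]
#5=c depends on [2:c]
#6=c depends on [5:c]
#7=c depends on [6:c]
#8=c depends on [7:c]
#9=c depends on [8:c]
#10=c depends on [9:c]
sources: [0:b, 2:c]
N(rest) = Σ N(rest − s) over sources s of rest; N(one piece) = 1:
  size 1 → [4]=1  [10]=1
  size 2 → [3,4]=1  [4,10]=2  [9,10]=1
  size 3 → [1,3,4]=1  [3,4,10]=3  [4,9,10]=3  [8,9,10]=1
  size 4 → [0,1,3,4]=1  [1,3,4,10]=4  [3,4,9,10]=6  [4,8,9,10]=4  [7,8,9,10]=1
  size 5 → [0,1,3,4,10]=5  [1,3,4,9,10]=10  [3,4,8,9,10]=10  [4,7,8,9,10]=5  [6,7,8,9,10]=1
  size 6 → [0,1,3,4,9,10]=15  [1,3,4,8,9,10]=20  [3,4,7,8,9,10]=15  [4,6,7,8,9,10]=6  [5,6,7,8,9,10]=1
  size 7 → [0,1,3,4,8,9,10]=35  [1,3,4,7,8,9,10]=35  [2,5,6,7,8,9,10]=1  [3,4,6,7,8,9,10]=21  [4,5,6,7,8,9,10]=7
  size 8 → [0,1,3,4,7,8,9,10]=70  [1,3,4,6,7,8,9,10]=56  [2,4,5,6,7,8,9,10]=8  [3,4,5,6,7,8,9,10]=28
  size 9 → [0,1,3,4,6,7,8,9,10]=126  [1,3,4,5,6,7,8,9,10]=84  [2,3,4,5,6,7,8,9,10]=36
  first=0(b) contributes 120
  first=2(c) contributes 210
|[w]| = 330

330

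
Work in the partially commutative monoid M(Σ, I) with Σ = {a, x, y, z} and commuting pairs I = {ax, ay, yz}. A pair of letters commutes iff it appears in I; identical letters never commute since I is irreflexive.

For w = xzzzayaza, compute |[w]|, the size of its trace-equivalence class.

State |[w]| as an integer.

8

drop 0:x onto floor
drop 1:z onto {0:x}
drop 2:z onto {1:z}
drop 3:z onto {2:z}
drop 4:a onto {3:z}
drop 5:y onto {0:x}
drop 6:a onto {4:a}
drop 7:z onto {6:a}
drop 8:a onto {7:z}
ground layer = {0:x}
drop-orders for the pieces not yet dropped (sum over which currently-grounded one goes next):
  1 to go: {5} 1  {8} 1
  2 to go: {5,8} 2  {7,8} 1
  3 to go: {5,7,8} 3  {6,7,8} 1
  4 to go: {4,6,7,8} 1  {5,6,7,8} 4
  5 to go: {3,4,6,7,8} 1  {4,5,6,7,8} 5
  6 to go: {2,3,4,6,7,8} 1  {3,4,5,6,7,8} 6
  7 to go: {1,2,3,4,6,7,8} 1  {2,3,4,5,6,7,8} 7
  if 0:x drops first: 8 orders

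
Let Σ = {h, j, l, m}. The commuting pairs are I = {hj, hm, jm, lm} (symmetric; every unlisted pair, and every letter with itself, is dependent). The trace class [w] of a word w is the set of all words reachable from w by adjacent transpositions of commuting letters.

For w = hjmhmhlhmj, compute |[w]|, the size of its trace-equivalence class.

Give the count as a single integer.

0(h) covers ∅
1(j) covers ∅
2(m) covers ∅
3(h) covers 0:h
4(m) covers 2:m
5(h) covers 3:h
6(l) covers 1:j, 5:h
7(h) covers 6:l
8(m) covers 4:m
9(j) covers 6:l
floor of heap: 0:h, 1:j, 2:m
completions by unplaced set U, small U first (add the entries for U minus each lowest piece of U):
  |U|=1: {7}:1  {8}:1  {9}:1
  |U|=2: {4,8}:1  {7,8}:2  {7,9}:2  {8,9}:2
  |U|=3: {2,4,8}:1  {4,7,8}:3  {4,8,9}:3  {6,7,9}:2  {7,8,9}:6
  |U|=4: {1,6,7,9}:2  {2,4,7,8}:4  {2,4,8,9}:4  {4,7,8,9}:12  {5,6,7,9}:2  {6,7,8,9}:8
  |U|=5: {1,5,6,7,9}:4  {1,6,7,8,9}:10  {2,4,7,8,9}:20  {3,5,6,7,9}:2  {4,6,7,8,9}:20  {5,6,7,8,9}:10
  |U|=6: {0,3,5,6,7,9}:2  {1,3,5,6,7,9}:6  {1,4,6,7,8,9}:30  {1,5,6,7,8,9}:24  {2,4,6,7,8,9}:40  {3,5,6,7,8,9}:12  {4,5,6,7,8,9}:30
  |U|=7: {0,1,3,5,6,7,9}:8  {0,3,5,6,7,8,9}:14  {1,2,4,6,7,8,9}:70  {1,3,5,6,7,8,9}:42  {1,4,5,6,7,8,9}:84  {2,4,5,6,7,8,9}:70  {3,4,5,6,7,8,9}:42
  |U|=8: {0,1,3,5,6,7,8,9}:64  {0,3,4,5,6,7,8,9}:56  {1,2,4,5,6,7,8,9}:224  {1,3,4,5,6,7,8,9}:168  {2,3,4,5,6,7,8,9}:112
  start at 0(h): 504
  start at 1(j): 168
  start at 2(m): 288
sum over floor = 960

960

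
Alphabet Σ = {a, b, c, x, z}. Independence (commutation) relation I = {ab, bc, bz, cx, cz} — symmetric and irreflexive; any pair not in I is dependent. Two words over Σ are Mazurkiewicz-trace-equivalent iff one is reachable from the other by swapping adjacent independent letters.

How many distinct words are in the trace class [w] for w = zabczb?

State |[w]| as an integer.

#0=z has no predecessor
#1=a depends on [0:z]
#2=b has no predecessor
#3=c depends on [1:a]
#4=z depends on [1:a]
#5=b depends on [2:b]
sources: [0:z, 2:b]
N(rest) = Σ N(rest − s) over sources s of rest; N(one piece) = 1:
  size 1 → [3]=1  [4]=1  [5]=1
  size 2 → [2,5]=1  [3,4]=2  [3,5]=2  [4,5]=2
  size 3 → [1,3,4]=2  [2,3,5]=3  [2,4,5]=3  [3,4,5]=6
  size 4 → [0,1,3,4]=2  [1,3,4,5]=8  [2,3,4,5]=12
  first=0(z) contributes 20
  first=2(b) contributes 10
|[w]| = 30

30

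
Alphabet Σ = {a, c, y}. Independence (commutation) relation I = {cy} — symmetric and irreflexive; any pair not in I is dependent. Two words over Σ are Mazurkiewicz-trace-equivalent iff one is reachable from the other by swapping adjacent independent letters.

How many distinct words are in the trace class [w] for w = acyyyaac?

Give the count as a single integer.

4

drop 0:a onto floor
drop 1:c onto {0:a}
drop 2:y onto {0:a}
drop 3:y onto {2:y}
drop 4:y onto {3:y}
drop 5:a onto {1:c, 4:y}
drop 6:a onto {5:a}
drop 7:c onto {6:a}
ground layer = {0:a}
drop-orders for the pieces not yet dropped (sum over which currently-grounded one goes next):
  1 to go: {7} 1
  2 to go: {6,7} 1
  3 to go: {5,6,7} 1
  4 to go: {1,5,6,7} 1  {4,5,6,7} 1
  5 to go: {1,4,5,6,7} 2  {3,4,5,6,7} 1
  6 to go: {1,3,4,5,6,7} 3  {2,3,4,5,6,7} 1
  if 0:a drops first: 4 orders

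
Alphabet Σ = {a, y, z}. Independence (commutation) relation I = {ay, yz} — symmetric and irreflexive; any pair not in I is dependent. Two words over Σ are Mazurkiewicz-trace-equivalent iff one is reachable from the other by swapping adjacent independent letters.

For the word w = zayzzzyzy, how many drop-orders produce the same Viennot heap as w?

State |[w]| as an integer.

84

piece 0:z — minimal
piece 1:a rests on {0:z}
piece 2:y — minimal
piece 3:z rests on {1:a}
piece 4:z rests on {3:z}
piece 5:z rests on {4:z}
piece 6:y rests on {2:y}
piece 7:z rests on {5:z}
piece 8:y rests on {6:y}
minimal pieces: {0:z, 2:y}
ways to finish when only these pieces remain (= sum over removing one remaining piece with nothing left below it):
  1 left: {7}→1  {8}→1
  2 left: {5,7}→1  {6,8}→1  {7,8}→2
  3 left: {2,6,8}→1  {4,5,7}→1  {5,7,8}→3  {6,7,8}→3
  4 left: {2,6,7,8}→4  {3,4,5,7}→1  {4,5,7,8}→4  {5,6,7,8}→6
  5 left: {1,3,4,5,7}→1  {2,5,6,7,8}→10  {3,4,5,7,8}→5  {4,5,6,7,8}→10
  6 left: {0,1,3,4,5,7}→1  {1,3,4,5,7,8}→6  {2,4,5,6,7,8}→20  {3,4,5,6,7,8}→15
  7 left: {0,1,3,4,5,7,8}→7  {1,3,4,5,6,7,8}→21  {2,3,4,5,6,7,8}→35
  placing 0:z first → 56 extensions
  placing 2:y first → 28 extensions
total linear extensions = 84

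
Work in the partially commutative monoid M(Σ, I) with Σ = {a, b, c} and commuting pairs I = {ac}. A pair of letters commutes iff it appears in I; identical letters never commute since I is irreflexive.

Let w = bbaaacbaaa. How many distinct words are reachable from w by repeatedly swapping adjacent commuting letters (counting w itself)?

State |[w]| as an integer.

4

0(b) covers ∅
1(b) covers 0:b
2(a) covers 1:b
3(a) covers 2:a
4(a) covers 3:a
5(c) covers 1:b
6(b) covers 4:a, 5:c
7(a) covers 6:b
8(a) covers 7:a
9(a) covers 8:a
floor of heap: 0:b
completions by unplaced set U, small U first (add the entries for U minus each lowest piece of U):
  |U|=1: {9}:1
  |U|=2: {8,9}:1
  |U|=3: {7,8,9}:1
  |U|=4: {6,7,8,9}:1
  |U|=5: {4,6,7,8,9}:1  {5,6,7,8,9}:1
  |U|=6: {3,4,6,7,8,9}:1  {4,5,6,7,8,9}:2
  |U|=7: {2,3,4,6,7,8,9}:1  {3,4,5,6,7,8,9}:3
  |U|=8: {2,3,4,5,6,7,8,9}:4
  start at 0(b): 4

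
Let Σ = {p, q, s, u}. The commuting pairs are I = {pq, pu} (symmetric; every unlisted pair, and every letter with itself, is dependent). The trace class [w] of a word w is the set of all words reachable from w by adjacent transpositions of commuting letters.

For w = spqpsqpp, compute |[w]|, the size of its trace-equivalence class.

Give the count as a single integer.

9

0(s) covers ∅
1(p) covers 0:s
2(q) covers 0:s
3(p) covers 1:p
4(s) covers 2:q, 3:p
5(q) covers 4:s
6(p) covers 4:s
7(p) covers 6:p
floor of heap: 0:s
completions by unplaced set U, small U first (add the entries for U minus each lowest piece of U):
  |U|=1: {5}:1  {7}:1
  |U|=2: {5,7}:2  {6,7}:1
  |U|=3: {5,6,7}:3
  |U|=4: {4,5,6,7}:3
  |U|=5: {2,4,5,6,7}:3  {3,4,5,6,7}:3
  |U|=6: {1,3,4,5,6,7}:3  {2,3,4,5,6,7}:6
  start at 0(s): 9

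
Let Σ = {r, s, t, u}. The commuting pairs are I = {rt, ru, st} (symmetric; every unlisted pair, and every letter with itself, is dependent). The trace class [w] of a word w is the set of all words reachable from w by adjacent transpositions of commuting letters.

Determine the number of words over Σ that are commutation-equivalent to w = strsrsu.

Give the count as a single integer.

drop 0:s onto floor
drop 1:t onto floor
drop 2:r onto {0:s}
drop 3:s onto {2:r}
drop 4:r onto {3:s}
drop 5:s onto {4:r}
drop 6:u onto {1:t, 5:s}
ground layer = {0:s, 1:t}
drop-orders for the pieces not yet dropped (sum over which currently-grounded one goes next):
  1 to go: {6} 1
  2 to go: {1,6} 1  {5,6} 1
  3 to go: {1,5,6} 2  {4,5,6} 1
  4 to go: {1,4,5,6} 3  {3,4,5,6} 1
  5 to go: {1,3,4,5,6} 4  {2,3,4,5,6} 1
  if 0:s drops first: 5 orders
  if 1:t drops first: 1 orders
heap linearizations: 6

6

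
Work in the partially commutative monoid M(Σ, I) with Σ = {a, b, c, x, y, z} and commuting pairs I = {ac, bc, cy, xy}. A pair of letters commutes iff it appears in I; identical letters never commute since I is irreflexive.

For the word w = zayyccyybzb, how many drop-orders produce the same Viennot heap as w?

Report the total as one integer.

0(z) covers ∅
1(a) covers 0:z
2(y) covers 1:a
3(y) covers 2:y
4(c) covers 0:z
5(c) covers 4:c
6(y) covers 3:y
7(y) covers 6:y
8(b) covers 7:y
9(z) covers 5:c, 8:b
10(b) covers 9:z
floor of heap: 0:z
completions by unplaced set U, small U first (add the entries for U minus each lowest piece of U):
  |U|=1: {10}:1
  |U|=2: {9,10}:1
  |U|=3: {5,9,10}:1  {8,9,10}:1
  |U|=4: {4,5,9,10}:1  {5,8,9,10}:2  {7,8,9,10}:1
  |U|=5: {4,5,8,9,10}:3  {5,7,8,9,10}:3  {6,7,8,9,10}:1
  |U|=6: {3,6,7,8,9,10}:1  {4,5,7,8,9,10}:6  {5,6,7,8,9,10}:4
  |U|=7: {2,3,6,7,8,9,10}:1  {3,5,6,7,8,9,10}:5  {4,5,6,7,8,9,10}:10
  |U|=8: {1,2,3,6,7,8,9,10}:1  {2,3,5,6,7,8,9,10}:6  {3,4,5,6,7,8,9,10}:15
  |U|=9: {1,2,3,5,6,7,8,9,10}:7  {2,3,4,5,6,7,8,9,10}:21
  start at 0(z): 28

28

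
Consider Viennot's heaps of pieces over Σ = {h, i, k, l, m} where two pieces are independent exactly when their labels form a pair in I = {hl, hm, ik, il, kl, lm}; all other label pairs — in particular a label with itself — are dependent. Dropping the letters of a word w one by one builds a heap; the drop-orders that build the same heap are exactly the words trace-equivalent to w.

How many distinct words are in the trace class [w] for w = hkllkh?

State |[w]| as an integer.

15

drop 0:h onto floor
drop 1:k onto {0:h}
drop 2:l onto floor
drop 3:l onto {2:l}
drop 4:k onto {1:k}
drop 5:h onto {4:k}
ground layer = {0:h, 2:l}
drop-orders for the pieces not yet dropped (sum over which currently-grounded one goes next):
  1 to go: {3} 1  {5} 1
  2 to go: {2,3} 1  {3,5} 2  {4,5} 1
  3 to go: {1,4,5} 1  {2,3,5} 3  {3,4,5} 3
  4 to go: {0,1,4,5} 1  {1,3,4,5} 4  {2,3,4,5} 6
  if 0:h drops first: 10 orders
  if 2:l drops first: 5 orders
heap linearizations: 15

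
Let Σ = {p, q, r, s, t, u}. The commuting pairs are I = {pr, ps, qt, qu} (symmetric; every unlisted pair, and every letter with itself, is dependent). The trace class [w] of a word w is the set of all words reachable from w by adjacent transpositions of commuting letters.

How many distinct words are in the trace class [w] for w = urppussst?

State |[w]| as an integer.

drop 0:u onto floor
drop 1:r onto {0:u}
drop 2:p onto {0:u}
drop 3:p onto {2:p}
drop 4:u onto {1:r, 3:p}
drop 5:s onto {4:u}
drop 6:s onto {5:s}
drop 7:s onto {6:s}
drop 8:t onto {7:s}
ground layer = {0:u}
drop-orders for the pieces not yet dropped (sum over which currently-grounded one goes next):
  1 to go: {8} 1
  2 to go: {7,8} 1
  3 to go: {6,7,8} 1
  4 to go: {5,6,7,8} 1
  5 to go: {4,5,6,7,8} 1
  6 to go: {1,4,5,6,7,8} 1  {3,4,5,6,7,8} 1
  7 to go: {1,3,4,5,6,7,8} 2  {2,3,4,5,6,7,8} 1
  if 0:u drops first: 3 orders

3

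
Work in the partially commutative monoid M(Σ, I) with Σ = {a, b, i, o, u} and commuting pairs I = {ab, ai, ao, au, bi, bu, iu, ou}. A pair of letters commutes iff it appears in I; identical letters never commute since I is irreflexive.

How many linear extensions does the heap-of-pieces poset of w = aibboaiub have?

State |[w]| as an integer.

1512

0(a) covers ∅
1(i) covers ∅
2(b) covers ∅
3(b) covers 2:b
4(o) covers 1:i, 3:b
5(a) covers 0:a
6(i) covers 4:o
7(u) covers ∅
8(b) covers 4:o
floor of heap: 0:a, 1:i, 2:b, 7:u
completions by unplaced set U, small U first (add the entries for U minus each lowest piece of U):
  |U|=1: {5}:1  {6}:1  {7}:1  {8}:1
  |U|=2: {0,5}:1  {5,6}:2  {5,7}:2  {5,8}:2  {6,7}:2  {6,8}:2  {7,8}:2
  |U|=3: {0,5,6}:3  {0,5,7}:3  {0,5,8}:3  {4,6,8}:2  {5,6,7}:6  {5,6,8}:6  {5,7,8}:6  {6,7,8}:6
  |U|=4: {0,5,6,7}:12  {0,5,6,8}:12  {0,5,7,8}:12  {1,4,6,8}:2  {3,4,6,8}:2  {4,5,6,8}:8  {4,6,7,8}:8  {5,6,7,8}:24
  |U|=5: {0,4,5,6,8}:20  {0,5,6,7,8}:60  {1,3,4,6,8}:4  {1,4,5,6,8}:10  {1,4,6,7,8}:10  {2,3,4,6,8}:2  {3,4,5,6,8}:10  {3,4,6,7,8}:10  {4,5,6,7,8}:40
  |U|=6: {0,1,4,5,6,8}:30  {0,3,4,5,6,8}:30  {0,4,5,6,7,8}:120  {1,2,3,4,6,8}:6  {1,3,4,5,6,8}:24  {1,3,4,6,7,8}:24  {1,4,5,6,7,8}:60  {2,3,4,5,6,8}:12  {2,3,4,6,7,8}:12  {3,4,5,6,7,8}:60
  |U|=7: {0,1,3,4,5,6,8}:84  {0,1,4,5,6,7,8}:210  {0,2,3,4,5,6,8}:42  {0,3,4,5,6,7,8}:210  {1,2,3,4,5,6,8}:42  {1,2,3,4,6,7,8}:42  {1,3,4,5,6,7,8}:168  {2,3,4,5,6,7,8}:84
  start at 0(a): 336
  start at 1(i): 336
  start at 2(b): 672
  start at 7(u): 168
sum over floor = 1512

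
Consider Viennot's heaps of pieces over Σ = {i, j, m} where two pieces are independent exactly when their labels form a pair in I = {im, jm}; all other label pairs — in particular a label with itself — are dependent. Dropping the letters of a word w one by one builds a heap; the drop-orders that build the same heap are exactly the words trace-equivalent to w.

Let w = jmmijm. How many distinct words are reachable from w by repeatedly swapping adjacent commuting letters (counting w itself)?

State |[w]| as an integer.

0(j) covers ∅
1(m) covers ∅
2(m) covers 1:m
3(i) covers 0:j
4(j) covers 3:i
5(m) covers 2:m
floor of heap: 0:j, 1:m
completions by unplaced set U, small U first (add the entries for U minus each lowest piece of U):
  |U|=1: {4}:1  {5}:1
  |U|=2: {2,5}:1  {3,4}:1  {4,5}:2
  |U|=3: {0,3,4}:1  {1,2,5}:1  {2,4,5}:3  {3,4,5}:3
  |U|=4: {0,3,4,5}:4  {1,2,4,5}:4  {2,3,4,5}:6
  start at 0(j): 10
  start at 1(m): 10
sum over floor = 20

20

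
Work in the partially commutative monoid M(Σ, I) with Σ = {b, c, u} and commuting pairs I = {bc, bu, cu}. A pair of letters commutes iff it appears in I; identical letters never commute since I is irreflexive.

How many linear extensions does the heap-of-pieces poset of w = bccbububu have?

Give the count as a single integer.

0(b) covers ∅
1(c) covers ∅
2(c) covers 1:c
3(b) covers 0:b
4(u) covers ∅
5(b) covers 3:b
6(u) covers 4:u
7(b) covers 5:b
8(u) covers 6:u
floor of heap: 0:b, 1:c, 4:u
completions by unplaced set U, small U first (add the entries for U minus each lowest piece of U):
  |U|=1: {2}:1  {7}:1  {8}:1
  |U|=2: {1,2}:1  {2,7}:2  {2,8}:2  {5,7}:1  {6,8}:1  {7,8}:2
  |U|=3: {1,2,7}:3  {1,2,8}:3  {2,5,7}:3  {2,6,8}:3  {2,7,8}:6  {3,5,7}:1  {4,6,8}:1  {5,7,8}:3  {6,7,8}:3
  |U|=4: {0,3,5,7}:1  {1,2,5,7}:6  {1,2,6,8}:6  {1,2,7,8}:12  {2,3,5,7}:4  {2,4,6,8}:4  {2,5,7,8}:12  {2,6,7,8}:12  {3,5,7,8}:4  {4,6,7,8}:4  {5,6,7,8}:6
  |U|=5: {0,2,3,5,7}:5  {0,3,5,7,8}:5  {1,2,3,5,7}:10  {1,2,4,6,8}:10  {1,2,5,7,8}:30  {1,2,6,7,8}:30  {2,3,5,7,8}:20  {2,4,6,7,8}:20  {2,5,6,7,8}:30  {3,5,6,7,8}:10  {4,5,6,7,8}:10
  |U|=6: {0,1,2,3,5,7}:15  {0,2,3,5,7,8}:30  {0,3,5,6,7,8}:15  {1,2,3,5,7,8}:60  {1,2,4,6,7,8}:60  {1,2,5,6,7,8}:90  {2,3,5,6,7,8}:60  {2,4,5,6,7,8}:60  {3,4,5,6,7,8}:20
  |U|=7: {0,1,2,3,5,7,8}:105  {0,2,3,5,6,7,8}:105  {0,3,4,5,6,7,8}:35  {1,2,3,5,6,7,8}:210  {1,2,4,5,6,7,8}:210  {2,3,4,5,6,7,8}:140
  start at 0(b): 560
  start at 1(c): 280
  start at 4(u): 420
sum over floor = 1260

1260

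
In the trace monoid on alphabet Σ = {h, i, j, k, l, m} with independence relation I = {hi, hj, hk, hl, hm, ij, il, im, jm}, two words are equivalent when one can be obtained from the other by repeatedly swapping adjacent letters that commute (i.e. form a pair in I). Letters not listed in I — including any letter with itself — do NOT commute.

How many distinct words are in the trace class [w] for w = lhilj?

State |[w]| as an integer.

0(l) covers ∅
1(h) covers ∅
2(i) covers ∅
3(l) covers 0:l
4(j) covers 3:l
floor of heap: 0:l, 1:h, 2:i
completions by unplaced set U, small U first (add the entries for U minus each lowest piece of U):
  |U|=1: {1}:1  {2}:1  {4}:1
  |U|=2: {1,2}:2  {1,4}:2  {2,4}:2  {3,4}:1
  |U|=3: {0,3,4}:1  {1,2,4}:6  {1,3,4}:3  {2,3,4}:3
  start at 0(l): 12
  start at 1(h): 4
  start at 2(i): 4
sum over floor = 20

20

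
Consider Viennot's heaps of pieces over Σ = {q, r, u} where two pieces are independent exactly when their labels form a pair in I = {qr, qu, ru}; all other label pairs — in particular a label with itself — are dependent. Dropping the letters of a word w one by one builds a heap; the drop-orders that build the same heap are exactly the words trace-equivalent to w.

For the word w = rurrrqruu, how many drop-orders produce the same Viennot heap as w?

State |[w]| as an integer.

504

drop 0:r onto floor
drop 1:u onto floor
drop 2:r onto {0:r}
drop 3:r onto {2:r}
drop 4:r onto {3:r}
drop 5:q onto floor
drop 6:r onto {4:r}
drop 7:u onto {1:u}
drop 8:u onto {7:u}
ground layer = {0:r, 1:u, 5:q}
drop-orders for the pieces not yet dropped (sum over which currently-grounded one goes next):
  1 to go: {5} 1  {6} 1  {8} 1
  2 to go: {4,6} 1  {5,6} 2  {5,8} 2  {6,8} 2  {7,8} 1
  3 to go: {1,7,8} 1  {3,4,6} 1  {4,5,6} 3  {4,6,8} 3  {5,6,8} 6  {5,7,8} 3  {6,7,8} 3
  4 to go: {1,5,7,8} 4  {1,6,7,8} 4  {2,3,4,6} 1  {3,4,5,6} 4  {3,4,6,8} 4  {4,5,6,8} 12  {4,6,7,8} 6  {5,6,7,8} 12
  5 to go: {0,2,3,4,6} 1  {1,4,6,7,8} 10  {1,5,6,7,8} 20  {2,3,4,5,6} 5  {2,3,4,6,8} 5  {3,4,5,6,8} 20  {3,4,6,7,8} 10  {4,5,6,7,8} 30
  6 to go: {0,2,3,4,5,6} 6  {0,2,3,4,6,8} 6  {1,3,4,6,7,8} 20  {1,4,5,6,7,8} 60  {2,3,4,5,6,8} 30  {2,3,4,6,7,8} 15  {3,4,5,6,7,8} 60
  7 to go: {0,2,3,4,5,6,8} 42  {0,2,3,4,6,7,8} 21  {1,2,3,4,6,7,8} 35  {1,3,4,5,6,7,8} 140  {2,3,4,5,6,7,8} 105
  if 0:r drops first: 280 orders
  if 1:u drops first: 168 orders
  if 5:q drops first: 56 orders
heap linearizations: 504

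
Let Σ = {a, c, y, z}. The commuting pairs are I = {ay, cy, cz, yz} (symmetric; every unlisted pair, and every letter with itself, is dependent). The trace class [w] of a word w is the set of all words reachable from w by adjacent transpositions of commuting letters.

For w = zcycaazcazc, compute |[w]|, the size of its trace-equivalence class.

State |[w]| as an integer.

132

#0=z has no predecessor
#1=c has no predecessor
#2=y has no predecessor
#3=c depends on [1:c]
#4=a depends on [0:z, 3:c]
#5=a depends on [4:a]
#6=z depends on [5:a]
#7=c depends on [5:a]
#8=a depends on [6:z, 7:c]
#9=z depends on [8:a]
#10=c depends on [8:a]
sources: [0:z, 1:c, 2:y]
N(rest) = Σ N(rest − s) over sources s of rest; N(one piece) = 1:
  size 1 → [2]=1  [9]=1  [10]=1
  size 2 → [2,9]=2  [2,10]=2  [9,10]=2
  size 3 → [2,9,10]=6  [8,9,10]=2
  size 4 → [2,8,9,10]=8  [6,8,9,10]=2  [7,8,9,10]=2
  size 5 → [2,6,8,9,10]=10  [2,7,8,9,10]=10  [6,7,8,9,10]=4
  size 6 → [2,6,7,8,9,10]=24  [5,6,7,8,9,10]=4
  size 7 → [2,5,6,7,8,9,10]=28  [4,5,6,7,8,9,10]=4
  size 8 → [0,4,5,6,7,8,9,10]=4  [2,4,5,6,7,8,9,10]=32  [3,4,5,6,7,8,9,10]=4
  size 9 → [0,2,4,5,6,7,8,9,10]=36  [0,3,4,5,6,7,8,9,10]=8  [1,3,4,5,6,7,8,9,10]=4  [2,3,4,5,6,7,8,9,10]=36
  first=0(z) contributes 40
  first=1(c) contributes 80
  first=2(y) contributes 12
|[w]| = 132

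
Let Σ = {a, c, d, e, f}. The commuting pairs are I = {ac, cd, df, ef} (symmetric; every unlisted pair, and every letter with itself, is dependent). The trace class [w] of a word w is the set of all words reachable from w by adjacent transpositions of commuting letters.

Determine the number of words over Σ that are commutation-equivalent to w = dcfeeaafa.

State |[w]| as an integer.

7

0(d) covers ∅
1(c) covers ∅
2(f) covers 1:c
3(e) covers 0:d, 1:c
4(e) covers 3:e
5(a) covers 2:f, 4:e
6(a) covers 5:a
7(f) covers 6:a
8(a) covers 7:f
floor of heap: 0:d, 1:c
completions by unplaced set U, small U first (add the entries for U minus each lowest piece of U):
  |U|=1: {8}:1
  |U|=2: {7,8}:1
  |U|=3: {6,7,8}:1
  |U|=4: {5,6,7,8}:1
  |U|=5: {2,5,6,7,8}:1  {4,5,6,7,8}:1
  |U|=6: {2,4,5,6,7,8}:2  {3,4,5,6,7,8}:1
  |U|=7: {0,3,4,5,6,7,8}:1  {2,3,4,5,6,7,8}:3
  start at 0(d): 3
  start at 1(c): 4
sum over floor = 7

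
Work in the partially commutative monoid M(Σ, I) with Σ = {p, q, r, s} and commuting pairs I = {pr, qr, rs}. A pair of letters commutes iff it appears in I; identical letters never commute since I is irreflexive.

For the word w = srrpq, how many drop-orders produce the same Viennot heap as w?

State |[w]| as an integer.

10

piece 0:s — minimal
piece 1:r — minimal
piece 2:r rests on {1:r}
piece 3:p rests on {0:s}
piece 4:q rests on {3:p}
minimal pieces: {0:s, 1:r}
ways to finish when only these pieces remain (= sum over removing one remaining piece with nothing left below it):
  1 left: {2}→1  {4}→1
  2 left: {1,2}→1  {2,4}→2  {3,4}→1
  3 left: {0,3,4}→1  {1,2,4}→3  {2,3,4}→3
  placing 0:s first → 6 extensions
  placing 1:r first → 4 extensions
total linear extensions = 10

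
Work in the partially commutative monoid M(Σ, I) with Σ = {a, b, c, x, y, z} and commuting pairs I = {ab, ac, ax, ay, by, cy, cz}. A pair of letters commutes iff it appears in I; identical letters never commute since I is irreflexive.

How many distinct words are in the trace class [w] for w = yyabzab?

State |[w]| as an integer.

24

drop 0:y onto floor
drop 1:y onto {0:y}
drop 2:a onto floor
drop 3:b onto floor
drop 4:z onto {1:y, 2:a, 3:b}
drop 5:a onto {4:z}
drop 6:b onto {4:z}
ground layer = {0:y, 2:a, 3:b}
drop-orders for the pieces not yet dropped (sum over which currently-grounded one goes next):
  1 to go: {5} 1  {6} 1
  2 to go: {5,6} 2
  3 to go: {4,5,6} 2
  4 to go: {1,4,5,6} 2  {2,4,5,6} 2  {3,4,5,6} 2
  5 to go: {0,1,4,5,6} 2  {1,2,4,5,6} 4  {1,3,4,5,6} 4  {2,3,4,5,6} 4
  if 0:y drops first: 12 orders
  if 2:a drops first: 6 orders
  if 3:b drops first: 6 orders
heap linearizations: 24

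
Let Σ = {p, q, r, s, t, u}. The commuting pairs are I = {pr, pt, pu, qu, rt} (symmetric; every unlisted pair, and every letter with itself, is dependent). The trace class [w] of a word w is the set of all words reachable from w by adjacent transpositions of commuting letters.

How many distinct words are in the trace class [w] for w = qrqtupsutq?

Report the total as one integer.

drop 0:q onto floor
drop 1:r onto {0:q}
drop 2:q onto {1:r}
drop 3:t onto {2:q}
drop 4:u onto {3:t}
drop 5:p onto {2:q}
drop 6:s onto {4:u, 5:p}
drop 7:u onto {6:s}
drop 8:t onto {7:u}
drop 9:q onto {8:t}
ground layer = {0:q}
drop-orders for the pieces not yet dropped (sum over which currently-grounded one goes next):
  1 to go: {9} 1
  2 to go: {8,9} 1
  3 to go: {7,8,9} 1
  4 to go: {6,7,8,9} 1
  5 to go: {4,6,7,8,9} 1  {5,6,7,8,9} 1
  6 to go: {3,4,6,7,8,9} 1  {4,5,6,7,8,9} 2
  7 to go: {3,4,5,6,7,8,9} 3
  8 to go: {2,3,4,5,6,7,8,9} 3
  if 0:q drops first: 3 orders

3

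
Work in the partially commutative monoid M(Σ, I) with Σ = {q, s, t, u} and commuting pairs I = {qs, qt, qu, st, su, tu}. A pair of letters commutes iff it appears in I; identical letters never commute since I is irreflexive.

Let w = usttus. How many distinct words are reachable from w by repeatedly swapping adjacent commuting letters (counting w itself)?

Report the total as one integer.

90

drop 0:u onto floor
drop 1:s onto floor
drop 2:t onto floor
drop 3:t onto {2:t}
drop 4:u onto {0:u}
drop 5:s onto {1:s}
ground layer = {0:u, 1:s, 2:t}
drop-orders for the pieces not yet dropped (sum over which currently-grounded one goes next):
  1 to go: {3} 1  {4} 1  {5} 1
  2 to go: {0,4} 1  {1,5} 1  {2,3} 1  {3,4} 2  {3,5} 2  {4,5} 2
  3 to go: {0,3,4} 3  {0,4,5} 3  {1,3,5} 3  {1,4,5} 3  {2,3,4} 3  {2,3,5} 3  {3,4,5} 6
  4 to go: {0,1,4,5} 6  {0,2,3,4} 6  {0,3,4,5} 12  {1,2,3,5} 6  {1,3,4,5} 12  {2,3,4,5} 12
  if 0:u drops first: 30 orders
  if 1:s drops first: 30 orders
  if 2:t drops first: 30 orders
heap linearizations: 90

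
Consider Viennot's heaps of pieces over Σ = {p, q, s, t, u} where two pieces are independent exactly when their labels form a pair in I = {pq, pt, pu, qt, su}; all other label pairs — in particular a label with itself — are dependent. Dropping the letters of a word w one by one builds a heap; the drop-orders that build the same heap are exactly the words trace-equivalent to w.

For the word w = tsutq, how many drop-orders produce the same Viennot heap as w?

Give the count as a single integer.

0(t) covers ∅
1(s) covers 0:t
2(u) covers 0:t
3(t) covers 1:s, 2:u
4(q) covers 1:s, 2:u
floor of heap: 0:t
completions by unplaced set U, small U first (add the entries for U minus each lowest piece of U):
  |U|=1: {3}:1  {4}:1
  |U|=2: {3,4}:2
  |U|=3: {1,3,4}:2  {2,3,4}:2
  start at 0(t): 4

4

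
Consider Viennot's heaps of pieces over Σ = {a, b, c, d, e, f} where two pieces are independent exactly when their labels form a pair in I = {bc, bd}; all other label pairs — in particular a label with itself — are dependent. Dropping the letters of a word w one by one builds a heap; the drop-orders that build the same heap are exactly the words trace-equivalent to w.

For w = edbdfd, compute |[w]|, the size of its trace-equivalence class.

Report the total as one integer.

0(e) covers ∅
1(d) covers 0:e
2(b) covers 0:e
3(d) covers 1:d
4(f) covers 2:b, 3:d
5(d) covers 4:f
floor of heap: 0:e
completions by unplaced set U, small U first (add the entries for U minus each lowest piece of U):
  |U|=1: {5}:1
  |U|=2: {4,5}:1
  |U|=3: {2,4,5}:1  {3,4,5}:1
  |U|=4: {1,3,4,5}:1  {2,3,4,5}:2
  start at 0(e): 3

3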